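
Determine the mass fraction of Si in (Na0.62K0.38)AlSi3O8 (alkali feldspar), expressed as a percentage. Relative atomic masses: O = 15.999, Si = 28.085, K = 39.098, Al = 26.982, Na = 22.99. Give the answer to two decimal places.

31.40 mass %

Formula mass = 0.62·22.99 + 0.38·39.098 + 1·26.982 + 3·28.085 + 8·15.999 = 268.340 g/mol, of which 84.255 g is Si.
So Si makes up 84.255/268.340 = 0.3140 of the mass, i.e. 31.40%.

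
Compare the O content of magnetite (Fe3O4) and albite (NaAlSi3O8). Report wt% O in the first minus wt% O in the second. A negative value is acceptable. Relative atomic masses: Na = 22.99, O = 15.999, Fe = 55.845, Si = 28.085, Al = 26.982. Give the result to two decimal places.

-21.17 percentage points

First mineral: 63.996 g O in 231.531 g formula = 27.64 wt% O.
Second mineral: 127.992 g O in 262.219 g formula = 48.81 wt% O.
27.64% − 48.81% gives a difference of -21.17 percentage points.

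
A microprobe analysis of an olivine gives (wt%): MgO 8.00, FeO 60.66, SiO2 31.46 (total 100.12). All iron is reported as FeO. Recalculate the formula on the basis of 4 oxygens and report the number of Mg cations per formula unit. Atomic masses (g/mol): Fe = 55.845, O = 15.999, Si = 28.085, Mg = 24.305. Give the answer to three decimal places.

0.380 Mg apfu

8.00 wt% MgO ÷ 40.304 g/mol = 0.19849 mol, giving 0.19849 Mg and 0.19849 O.
60.66 wt% FeO ÷ 71.844 g/mol = 0.84433 mol, giving 0.84433 Fe and 0.84433 O.
31.46 wt% SiO2 ÷ 60.083 g/mol = 0.52361 mol, giving 0.52361 Si and 1.04722 O.
Oxygen sums to 2.09004; scaling by 4/2.09004 = 1.91384 puts the formula on 4 O.
Mg: 0.19849 × 1.91384 = 0.380 atoms per formula unit.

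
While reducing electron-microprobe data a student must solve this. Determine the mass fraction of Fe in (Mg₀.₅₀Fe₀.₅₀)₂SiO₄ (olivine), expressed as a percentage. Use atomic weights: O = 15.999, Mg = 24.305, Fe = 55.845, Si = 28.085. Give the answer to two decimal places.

Formula mass = 1*24.305 + 1*55.845 + 1*28.085 + 4*15.999 = 172.231 g/mol, of which 55.845 g is Fe.
So Fe makes up 55.845/172.231 = 0.3242 of the mass, i.e. 32.42%.

32.42 wt%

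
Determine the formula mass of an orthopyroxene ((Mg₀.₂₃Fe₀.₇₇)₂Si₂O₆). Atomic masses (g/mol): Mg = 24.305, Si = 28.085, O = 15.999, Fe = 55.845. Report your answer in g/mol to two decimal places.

M = 0.46*24.305 + 1.54*55.845 + 2*28.085 + 6*15.999

249.35 g/mol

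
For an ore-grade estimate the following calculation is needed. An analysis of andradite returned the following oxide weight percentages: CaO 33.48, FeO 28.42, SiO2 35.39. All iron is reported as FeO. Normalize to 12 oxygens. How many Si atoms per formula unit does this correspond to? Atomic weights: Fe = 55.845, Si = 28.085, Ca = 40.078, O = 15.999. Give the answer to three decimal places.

33.48 wt% CaO ÷ 56.077 g/mol = 0.59704 mol, giving 0.59704 Ca and 0.59704 O.
28.42 wt% FeO ÷ 71.844 g/mol = 0.39558 mol, giving 0.39558 Fe and 0.39558 O.
35.39 wt% SiO2 ÷ 60.083 g/mol = 0.58902 mol, giving 0.58902 Si and 1.17804 O.
Oxygen sums to 2.17066; scaling by 12/2.17066 = 5.52827 puts the formula on 12 O.
Si: 0.58902 × 5.52827 = 3.256 atoms per formula unit.

3.256 Si apfu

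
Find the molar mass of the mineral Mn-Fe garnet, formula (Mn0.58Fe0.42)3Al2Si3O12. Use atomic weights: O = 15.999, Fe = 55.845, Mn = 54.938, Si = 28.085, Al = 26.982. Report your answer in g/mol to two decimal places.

M = 1.74·54.938 + 1.26·55.845 + 2·26.982 + 3·28.085 + 12·15.999

496.16 g/mol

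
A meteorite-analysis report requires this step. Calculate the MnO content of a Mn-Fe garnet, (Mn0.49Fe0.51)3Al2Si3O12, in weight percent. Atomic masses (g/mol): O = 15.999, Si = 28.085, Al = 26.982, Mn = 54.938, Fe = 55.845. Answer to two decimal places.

21.01 wt%

M((Mn0.49Fe0.51)3Al2Si3O12) = 496.409 g/mol; M(MnO) = 70.937 g/mol.
Moles MnO per formula unit = 1.47 Mn ÷ 1 = 1.4700.
MnO fraction = (1.4700 × 70.937) / 496.409 = 104.277/496.409 = 0.2101.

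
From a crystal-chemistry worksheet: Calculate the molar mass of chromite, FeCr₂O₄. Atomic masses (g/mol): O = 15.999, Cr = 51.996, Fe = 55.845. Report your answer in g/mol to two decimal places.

M = 1(55.845) + 2(51.996) + 4(15.999)

223.83 g/mol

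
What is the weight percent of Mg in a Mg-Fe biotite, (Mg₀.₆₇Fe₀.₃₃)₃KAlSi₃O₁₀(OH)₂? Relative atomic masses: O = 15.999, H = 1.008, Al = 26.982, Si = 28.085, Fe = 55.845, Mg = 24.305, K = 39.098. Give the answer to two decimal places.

Formula mass = 2.01·24.305 + 0.99·55.845 + 1·39.098 + 1·26.982 + 3·28.085 + 12·15.999 + 2·1.008 = 448.479 g/mol, of which 48.853 g is Mg.
So Mg makes up 48.853/448.479 = 0.1089 of the mass, i.e. 10.89%.

10.89 mass %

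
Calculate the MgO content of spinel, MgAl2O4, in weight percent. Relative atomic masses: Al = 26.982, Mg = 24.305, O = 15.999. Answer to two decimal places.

28.33 wt%

Molar mass of MgAl2O4 = 1×24.305 + 2×26.982 + 4×15.999 = 142.265 g/mol.
Each formula unit contains 1 Mg, equivalent to 1/1 = 1.0000 mol MgO.
M(MgO) = 1×24.305 + 1×15.999 = 40.304 g/mol.
Mass of MgO per formula unit = 1.0000 × 40.304 = 40.304 g.
MgO wt% = 40.304 / 142.265 × 100 = 28.33%.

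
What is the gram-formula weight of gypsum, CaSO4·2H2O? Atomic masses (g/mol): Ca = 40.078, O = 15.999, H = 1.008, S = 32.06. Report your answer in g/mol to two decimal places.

The formula mass is the sum 1*40.078 + 1*32.06 + 6*15.999 + 4*1.008.

172.16 g/mol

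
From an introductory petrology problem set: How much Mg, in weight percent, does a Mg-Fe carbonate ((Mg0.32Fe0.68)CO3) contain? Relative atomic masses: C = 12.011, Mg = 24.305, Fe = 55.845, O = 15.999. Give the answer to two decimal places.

7.35 weight percent

M((Mg0.32Fe0.68)CO3) = 105.760 g/mol.
Mg contributes 0.32 × 24.305 = 7.778 g per mole.
7.778/105.760 = 0.0735 → 7.35%.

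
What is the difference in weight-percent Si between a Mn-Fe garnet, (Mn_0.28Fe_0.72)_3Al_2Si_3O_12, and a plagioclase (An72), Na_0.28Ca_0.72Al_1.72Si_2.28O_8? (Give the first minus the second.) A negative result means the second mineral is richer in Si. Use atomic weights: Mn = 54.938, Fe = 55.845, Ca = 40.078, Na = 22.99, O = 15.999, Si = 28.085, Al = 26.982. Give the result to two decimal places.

M((Mn_0.28Fe_0.72)_3Al_2Si_3O_12) = 496.980 g/mol, so wt% Si = 84.255/496.980 × 100 = 16.95%.
M(Na_0.28Ca_0.72Al_1.72Si_2.28O_8) = 273.728 g/mol, so wt% Si = 64.034/273.728 × 100 = 23.39%.
16.95 − 23.39 = -6.44 pp.

-6.44 percentage points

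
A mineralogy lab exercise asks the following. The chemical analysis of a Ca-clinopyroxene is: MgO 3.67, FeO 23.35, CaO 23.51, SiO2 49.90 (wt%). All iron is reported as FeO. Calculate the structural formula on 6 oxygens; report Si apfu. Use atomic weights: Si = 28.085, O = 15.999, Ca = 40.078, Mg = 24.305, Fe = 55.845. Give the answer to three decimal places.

1.996 Si apfu

3.67 wt% MgO ÷ 40.304 g/mol = 0.09106 mol, giving 0.09106 Mg and 0.09106 O.
23.35 wt% FeO ÷ 71.844 g/mol = 0.32501 mol, giving 0.32501 Fe and 0.32501 O.
23.51 wt% CaO ÷ 56.077 g/mol = 0.41924 mol, giving 0.41924 Ca and 0.41924 O.
49.90 wt% SiO2 ÷ 60.083 g/mol = 0.83052 mol, giving 0.83052 Si and 1.66104 O.
Oxygen sums to 2.49635; scaling by 6/2.49635 = 2.40351 puts the formula on 6 O.
Si: 0.83052 × 2.40351 = 1.996 atoms per formula unit.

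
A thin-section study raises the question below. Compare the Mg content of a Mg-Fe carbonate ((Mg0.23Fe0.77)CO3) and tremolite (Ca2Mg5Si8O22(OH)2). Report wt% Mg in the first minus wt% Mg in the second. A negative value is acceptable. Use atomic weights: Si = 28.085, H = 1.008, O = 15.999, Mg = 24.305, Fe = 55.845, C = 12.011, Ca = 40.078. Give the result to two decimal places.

-9.81 percentage points

M((Mg0.23Fe0.77)CO3) = 108.599 g/mol, so wt% Mg = 5.590/108.599 × 100 = 5.15%.
M(Ca2Mg5Si8O22(OH)2) = 812.353 g/mol, so wt% Mg = 121.525/812.353 × 100 = 14.96%.
5.15 − 14.96 = -9.81 pp.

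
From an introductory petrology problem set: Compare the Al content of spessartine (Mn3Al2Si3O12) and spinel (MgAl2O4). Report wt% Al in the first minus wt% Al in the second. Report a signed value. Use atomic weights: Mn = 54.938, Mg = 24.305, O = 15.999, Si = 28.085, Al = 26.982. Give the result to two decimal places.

M(Mn3Al2Si3O12) = 495.021 g/mol, so wt% Al = 53.964/495.021 × 100 = 10.90%.
M(MgAl2O4) = 142.265 g/mol, so wt% Al = 53.964/142.265 × 100 = 37.93%.
10.90 − 37.93 = -27.03 pp.

-27.03 percentage points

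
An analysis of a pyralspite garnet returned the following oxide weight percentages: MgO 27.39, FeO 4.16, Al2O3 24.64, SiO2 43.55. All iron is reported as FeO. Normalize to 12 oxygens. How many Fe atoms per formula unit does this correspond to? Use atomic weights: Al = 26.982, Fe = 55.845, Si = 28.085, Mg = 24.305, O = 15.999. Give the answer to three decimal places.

MgO (M=40.304): mol = 0.67959; Mg = 0.67959, O = 0.67959.
FeO (M=71.844): mol = 0.05790; Fe = 0.05790, O = 0.05790.
Al2O3 (M=101.961): mol = 0.24166; Al = 0.48332, O = 0.72498.
SiO2 (M=60.083): mol = 0.72483; Si = 0.72483, O = 1.44966.
ΣO = 2.91213; factor = 12/ΣO = 4.12070.
Fe apfu = 0.05790 × 4.12070 = 0.239.

0.239 Fe apfu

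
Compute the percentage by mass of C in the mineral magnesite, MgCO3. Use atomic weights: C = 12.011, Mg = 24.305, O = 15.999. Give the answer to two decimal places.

Formula mass = 1×24.305 + 1×12.011 + 3×15.999 = 84.313 g/mol, of which 12.011 g is C.
So C makes up 12.011/84.313 = 0.1425 of the mass, i.e. 14.25%.

14.25 weight percent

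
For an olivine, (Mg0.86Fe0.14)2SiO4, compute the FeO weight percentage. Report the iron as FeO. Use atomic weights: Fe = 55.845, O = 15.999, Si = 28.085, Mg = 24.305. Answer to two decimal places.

13.45 wt%

Formula mass = 149.522 g/mol.
0.28 Fe → 0.2800 mol FeO per formula unit; M(FeO) = 71.844, so FeO mass = 20.116 g.
20.116/149.522 × 100 = 13.45 wt%.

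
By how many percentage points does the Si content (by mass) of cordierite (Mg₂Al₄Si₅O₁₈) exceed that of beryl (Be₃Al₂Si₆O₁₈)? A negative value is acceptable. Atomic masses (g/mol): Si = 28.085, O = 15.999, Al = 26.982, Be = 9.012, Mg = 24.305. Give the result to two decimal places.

First mineral: 140.425 g Si in 584.945 g formula = 24.01 wt% Si.
Second mineral: 168.510 g Si in 537.492 g formula = 31.35 wt% Si.
24.01% − 31.35% gives a difference of -7.34 percentage points.

-7.34 percentage points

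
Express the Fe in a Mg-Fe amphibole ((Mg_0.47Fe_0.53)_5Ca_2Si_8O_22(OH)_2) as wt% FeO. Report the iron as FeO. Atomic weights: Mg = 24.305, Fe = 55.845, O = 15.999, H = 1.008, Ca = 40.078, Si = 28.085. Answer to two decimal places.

21.25 wt%

Molar mass of (Mg_0.47Fe_0.53)_5Ca_2Si_8O_22(OH)_2 = 2.35·24.305 + 2.65·55.845 + 2·40.078 + 8·28.085 + 24·15.999 + 2·1.008 = 895.934 g/mol.
Each formula unit contains 2.65 Fe, equivalent to 2.65/1 = 2.6500 mol FeO.
M(FeO) = 1×55.845 + 1×15.999 = 71.844 g/mol.
Mass of FeO per formula unit = 2.6500 × 71.844 = 190.387 g.
FeO wt% = 190.387 / 895.934 × 100 = 21.25%.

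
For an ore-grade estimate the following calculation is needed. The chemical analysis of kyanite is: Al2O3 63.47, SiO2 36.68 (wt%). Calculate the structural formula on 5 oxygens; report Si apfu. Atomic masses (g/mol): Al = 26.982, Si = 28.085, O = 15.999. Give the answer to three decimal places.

63.47 wt% Al2O3 ÷ 101.961 g/mol = 0.62249 mol, giving 1.24498 Al and 1.86747 O.
36.68 wt% SiO2 ÷ 60.083 g/mol = 0.61049 mol, giving 0.61049 Si and 1.22098 O.
Oxygen sums to 3.08845; scaling by 5/3.08845 = 1.61894 puts the formula on 5 O.
Si: 0.61049 × 1.61894 = 0.988 atoms per formula unit.

0.988 Si apfu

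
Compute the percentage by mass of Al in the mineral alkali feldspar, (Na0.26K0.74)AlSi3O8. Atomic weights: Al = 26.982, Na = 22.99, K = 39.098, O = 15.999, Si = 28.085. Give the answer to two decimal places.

Formula mass = 0.26·22.99 + 0.74·39.098 + 1·26.982 + 3·28.085 + 8·15.999 = 274.139 g/mol, of which 26.982 g is Al.
So Al makes up 26.982/274.139 = 0.0984 of the mass, i.e. 9.84%.

9.84 mass %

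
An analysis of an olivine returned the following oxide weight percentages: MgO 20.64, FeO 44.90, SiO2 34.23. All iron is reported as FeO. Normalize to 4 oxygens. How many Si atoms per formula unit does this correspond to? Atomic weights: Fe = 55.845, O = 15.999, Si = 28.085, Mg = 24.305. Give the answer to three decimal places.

1.001 Si apfu

MgO (M=40.304): mol = 0.51211; Mg = 0.51211, O = 0.51211.
FeO (M=71.844): mol = 0.62497; Fe = 0.62497, O = 0.62497.
SiO2 (M=60.083): mol = 0.56971; Si = 0.56971, O = 1.13942.
ΣO = 2.27650; factor = 4/ΣO = 1.75708.
Si apfu = 0.56971 × 1.75708 = 1.001.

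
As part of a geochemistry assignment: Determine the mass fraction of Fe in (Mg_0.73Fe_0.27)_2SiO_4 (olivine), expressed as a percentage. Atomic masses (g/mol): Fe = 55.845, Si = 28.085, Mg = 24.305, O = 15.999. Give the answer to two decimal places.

M((Mg_0.73Fe_0.27)_2SiO_4) = 157.723 g/mol.
Fe contributes 0.54 × 55.845 = 30.156 g per mole.
30.156/157.723 = 0.1912 → 19.12%.

19.12 mass %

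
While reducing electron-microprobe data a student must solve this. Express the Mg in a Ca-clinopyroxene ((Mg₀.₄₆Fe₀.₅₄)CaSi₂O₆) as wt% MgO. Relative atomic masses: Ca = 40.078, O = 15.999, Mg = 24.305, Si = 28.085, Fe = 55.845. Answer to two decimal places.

7.94 wt%

Molar mass of (Mg₀.₄₆Fe₀.₅₄)CaSi₂O₆ = 0.46×24.305 + 0.54×55.845 + 1×40.078 + 2×28.085 + 6×15.999 = 233.579 g/mol.
Each formula unit contains 0.46 Mg, equivalent to 0.46/1 = 0.4600 mol MgO.
M(MgO) = 1×24.305 + 1×15.999 = 40.304 g/mol.
Mass of MgO per formula unit = 0.4600 × 40.304 = 18.540 g.
MgO wt% = 18.540 / 233.579 × 100 = 7.94%.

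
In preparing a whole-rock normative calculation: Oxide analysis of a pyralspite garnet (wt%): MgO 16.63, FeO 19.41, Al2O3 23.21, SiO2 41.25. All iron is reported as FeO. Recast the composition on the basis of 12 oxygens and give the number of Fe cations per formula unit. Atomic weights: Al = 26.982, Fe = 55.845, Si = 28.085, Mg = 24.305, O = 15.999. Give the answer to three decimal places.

1.184 Fe apfu

16.63 wt% MgO ÷ 40.304 g/mol = 0.41261 mol, giving 0.41261 Mg and 0.41261 O.
19.41 wt% FeO ÷ 71.844 g/mol = 0.27017 mol, giving 0.27017 Fe and 0.27017 O.
23.21 wt% Al2O3 ÷ 101.961 g/mol = 0.22764 mol, giving 0.45528 Al and 0.68292 O.
41.25 wt% SiO2 ÷ 60.083 g/mol = 0.68655 mol, giving 0.68655 Si and 1.37310 O.
Oxygen sums to 2.73880; scaling by 12/2.73880 = 4.38148 puts the formula on 12 O.
Fe: 0.27017 × 4.38148 = 1.184 atoms per formula unit.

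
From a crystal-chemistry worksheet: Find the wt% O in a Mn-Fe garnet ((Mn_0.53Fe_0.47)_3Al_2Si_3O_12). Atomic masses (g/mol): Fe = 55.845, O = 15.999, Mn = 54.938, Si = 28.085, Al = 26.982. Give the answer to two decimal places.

38.68 wt%

M((Mn_0.53Fe_0.47)_3Al_2Si_3O_12) = 496.300 g/mol.
O contributes 12 × 15.999 = 191.988 g per mole.
191.988/496.300 = 0.3868 → 38.68%.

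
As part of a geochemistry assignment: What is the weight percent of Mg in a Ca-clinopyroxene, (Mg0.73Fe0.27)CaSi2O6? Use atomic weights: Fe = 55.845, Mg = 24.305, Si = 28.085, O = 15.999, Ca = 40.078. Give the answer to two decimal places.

Formula mass = 0.73·24.305 + 0.27·55.845 + 1·40.078 + 2·28.085 + 6·15.999 = 225.063 g/mol, of which 17.743 g is Mg.
So Mg makes up 17.743/225.063 = 0.0788 of the mass, i.e. 7.88%.

7.88 mass %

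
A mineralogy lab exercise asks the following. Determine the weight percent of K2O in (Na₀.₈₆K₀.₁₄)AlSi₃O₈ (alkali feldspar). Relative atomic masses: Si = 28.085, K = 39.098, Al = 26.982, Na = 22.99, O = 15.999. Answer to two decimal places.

Formula mass = 264.474 g/mol.
0.14 K → 0.0700 mol K2O per formula unit; M(K2O) = 94.195, so K2O mass = 6.594 g.
6.594/264.474 × 100 = 2.49 wt%.

2.49 wt%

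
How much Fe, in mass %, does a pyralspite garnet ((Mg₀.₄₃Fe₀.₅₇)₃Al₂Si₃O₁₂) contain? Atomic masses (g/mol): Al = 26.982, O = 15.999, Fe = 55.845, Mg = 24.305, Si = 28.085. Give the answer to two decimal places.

20.89 mass %

M((Mg₀.₄₃Fe₀.₅₇)₃Al₂Si₃O₁₂) = 457.055 g/mol.
Fe contributes 1.71 × 55.845 = 95.495 g per mole.
95.495/457.055 = 0.2089 → 20.89%.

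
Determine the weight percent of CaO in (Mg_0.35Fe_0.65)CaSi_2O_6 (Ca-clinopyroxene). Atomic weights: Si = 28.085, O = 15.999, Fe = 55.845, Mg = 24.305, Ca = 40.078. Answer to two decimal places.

23.66 wt%

M((Mg_0.35Fe_0.65)CaSi_2O_6) = 237.048 g/mol; M(CaO) = 56.077 g/mol.
Moles CaO per formula unit = 1 Ca ÷ 1 = 1.0000.
CaO fraction = (1.0000 × 56.077) / 237.048 = 56.077/237.048 = 0.2366.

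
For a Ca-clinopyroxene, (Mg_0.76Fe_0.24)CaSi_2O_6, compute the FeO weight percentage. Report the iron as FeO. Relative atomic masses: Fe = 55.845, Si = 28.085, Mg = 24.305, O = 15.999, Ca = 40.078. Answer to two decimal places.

M((Mg_0.76Fe_0.24)CaSi_2O_6) = 224.117 g/mol; M(FeO) = 71.844 g/mol.
Moles FeO per formula unit = 0.24 Fe ÷ 1 = 0.2400.
FeO fraction = (0.2400 × 71.844) / 224.117 = 17.243/224.117 = 0.0769.

7.69 wt%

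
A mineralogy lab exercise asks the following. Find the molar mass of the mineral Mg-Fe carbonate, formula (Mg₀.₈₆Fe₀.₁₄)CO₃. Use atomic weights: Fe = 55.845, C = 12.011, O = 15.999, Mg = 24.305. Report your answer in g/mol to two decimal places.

88.73 g/mol

The formula mass is the sum 0.86×24.305 + 0.14×55.845 + 1×12.011 + 3×15.999.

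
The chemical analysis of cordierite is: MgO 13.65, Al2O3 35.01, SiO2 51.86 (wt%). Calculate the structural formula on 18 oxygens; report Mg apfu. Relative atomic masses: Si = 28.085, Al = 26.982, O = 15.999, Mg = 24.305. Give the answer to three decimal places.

1.970 Mg apfu

MgO (M=40.304): mol = 0.33868; Mg = 0.33868, O = 0.33868.
Al2O3 (M=101.961): mol = 0.34337; Al = 0.68674, O = 1.03011.
SiO2 (M=60.083): mol = 0.86314; Si = 0.86314, O = 1.72628.
ΣO = 3.09507; factor = 18/ΣO = 5.81570.
Mg apfu = 0.33868 × 5.81570 = 1.970.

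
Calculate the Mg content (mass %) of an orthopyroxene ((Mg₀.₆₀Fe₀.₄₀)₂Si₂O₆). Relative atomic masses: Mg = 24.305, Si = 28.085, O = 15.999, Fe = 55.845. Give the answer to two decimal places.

Molar mass of (Mg₀.₆₀Fe₀.₄₀)₂Si₂O₆: 1.20×24.305 + 0.80×55.845 + 2×28.085 + 6×15.999 = 226.006 g/mol.
Mass of Mg per formula unit: 1.20 × 24.305 = 29.166 g.
Weight fraction Mg = 29.166 / 226.006 = 0.1290.

12.90 mass %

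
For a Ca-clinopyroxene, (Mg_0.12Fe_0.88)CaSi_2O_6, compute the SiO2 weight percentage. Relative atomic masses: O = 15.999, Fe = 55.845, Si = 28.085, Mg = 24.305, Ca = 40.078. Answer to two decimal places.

49.19 wt%

Molar mass of (Mg_0.12Fe_0.88)CaSi_2O_6 = 0.12*24.305 + 0.88*55.845 + 1*40.078 + 2*28.085 + 6*15.999 = 244.302 g/mol.
Each formula unit contains 2 Si, equivalent to 2/1 = 2.0000 mol SiO2.
M(SiO2) = 1×28.085 + 2×15.999 = 60.083 g/mol.
Mass of SiO2 per formula unit = 2.0000 × 60.083 = 120.166 g.
SiO2 wt% = 120.166 / 244.302 × 100 = 49.19%.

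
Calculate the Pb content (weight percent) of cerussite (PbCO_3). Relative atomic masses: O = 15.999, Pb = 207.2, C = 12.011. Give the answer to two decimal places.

Molar mass of PbCO_3: 1*207.2 + 1*12.011 + 3*15.999 = 267.208 g/mol.
Mass of Pb per formula unit: 1 × 207.2 = 207.200 g.
Weight fraction Pb = 207.200 / 267.208 = 0.7754.

77.54 weight percent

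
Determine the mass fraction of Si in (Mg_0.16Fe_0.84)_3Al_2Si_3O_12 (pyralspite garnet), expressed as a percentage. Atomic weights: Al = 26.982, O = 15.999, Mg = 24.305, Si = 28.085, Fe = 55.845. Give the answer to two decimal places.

17.46 weight percent

Molar mass of (Mg_0.16Fe_0.84)_3Al_2Si_3O_12: 0.48·24.305 + 2.52·55.845 + 2·26.982 + 3·28.085 + 12·15.999 = 482.603 g/mol.
Mass of Si per formula unit: 3 × 28.085 = 84.255 g.
Weight fraction Si = 84.255 / 482.603 = 0.1746.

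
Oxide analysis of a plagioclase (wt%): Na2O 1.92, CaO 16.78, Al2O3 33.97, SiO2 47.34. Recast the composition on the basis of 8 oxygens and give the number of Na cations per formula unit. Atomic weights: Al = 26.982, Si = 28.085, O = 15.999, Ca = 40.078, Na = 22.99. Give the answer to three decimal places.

0.171 Na apfu

Na2O (M=61.979): mol = 0.03098; Na = 0.06196, O = 0.03098.
CaO (M=56.077): mol = 0.29923; Ca = 0.29923, O = 0.29923.
Al2O3 (M=101.961): mol = 0.33317; Al = 0.66634, O = 0.99951.
SiO2 (M=60.083): mol = 0.78791; Si = 0.78791, O = 1.57582.
ΣO = 2.90554; factor = 8/ΣO = 2.75336.
Na apfu = 0.06196 × 2.75336 = 0.171.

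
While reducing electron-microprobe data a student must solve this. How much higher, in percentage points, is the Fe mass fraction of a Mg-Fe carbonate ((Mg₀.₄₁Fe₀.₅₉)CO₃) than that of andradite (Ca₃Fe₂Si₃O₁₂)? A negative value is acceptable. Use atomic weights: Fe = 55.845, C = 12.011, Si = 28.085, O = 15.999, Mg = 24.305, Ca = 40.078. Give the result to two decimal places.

10.03 percentage points

First mineral: 32.949 g Fe in 102.922 g formula = 32.01 wt% Fe.
Second mineral: 111.690 g Fe in 508.167 g formula = 21.98 wt% Fe.
32.01% − 21.98% gives a difference of 10.03 percentage points.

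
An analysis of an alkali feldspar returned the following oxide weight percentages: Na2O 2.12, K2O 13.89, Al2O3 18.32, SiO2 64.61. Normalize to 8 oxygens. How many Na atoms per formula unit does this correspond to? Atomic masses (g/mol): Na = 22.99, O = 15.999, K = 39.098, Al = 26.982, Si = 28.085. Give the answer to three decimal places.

Na2O: 2.12/61.979 = 0.03421 mol → 0.06842 mol Na, 0.03421 mol O.
K2O: 13.89/94.195 = 0.14746 mol → 0.29492 mol K, 0.14746 mol O.
Al2O3: 18.32/101.961 = 0.17968 mol → 0.35936 mol Al, 0.53904 mol O.
SiO2: 64.61/60.083 = 1.07535 mol → 1.07535 mol Si, 2.15070 mol O.
Total oxygen = 2.87141 mol. Normalization factor = 8/2.87141 = 2.78609.
Na per 8 O = 0.06842 × 2.78609 = 0.191.

0.191 Na apfu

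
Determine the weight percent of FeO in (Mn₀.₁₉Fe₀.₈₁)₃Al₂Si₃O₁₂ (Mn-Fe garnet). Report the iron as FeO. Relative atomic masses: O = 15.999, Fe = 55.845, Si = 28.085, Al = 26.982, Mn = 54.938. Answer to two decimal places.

35.11 wt%

Molar mass of (Mn₀.₁₉Fe₀.₈₁)₃Al₂Si₃O₁₂ = 0.57·54.938 + 2.43·55.845 + 2·26.982 + 3·28.085 + 12·15.999 = 497.225 g/mol.
Each formula unit contains 2.43 Fe, equivalent to 2.43/1 = 2.4300 mol FeO.
M(FeO) = 1×55.845 + 1×15.999 = 71.844 g/mol.
Mass of FeO per formula unit = 2.4300 × 71.844 = 174.581 g.
FeO wt% = 174.581 / 497.225 × 100 = 35.11%.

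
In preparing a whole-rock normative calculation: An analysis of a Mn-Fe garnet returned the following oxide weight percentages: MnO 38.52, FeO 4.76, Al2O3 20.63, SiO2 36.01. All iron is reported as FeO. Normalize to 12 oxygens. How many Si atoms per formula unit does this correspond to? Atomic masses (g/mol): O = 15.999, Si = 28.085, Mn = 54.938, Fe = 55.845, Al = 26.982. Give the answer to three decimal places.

2.978 Si apfu

38.52 wt% MnO ÷ 70.937 g/mol = 0.54302 mol, giving 0.54302 Mn and 0.54302 O.
4.76 wt% FeO ÷ 71.844 g/mol = 0.06625 mol, giving 0.06625 Fe and 0.06625 O.
20.63 wt% Al2O3 ÷ 101.961 g/mol = 0.20233 mol, giving 0.40466 Al and 0.60699 O.
36.01 wt% SiO2 ÷ 60.083 g/mol = 0.59934 mol, giving 0.59934 Si and 1.19868 O.
Oxygen sums to 2.41494; scaling by 12/2.41494 = 4.96907 puts the formula on 12 O.
Si: 0.59934 × 4.96907 = 2.978 atoms per formula unit.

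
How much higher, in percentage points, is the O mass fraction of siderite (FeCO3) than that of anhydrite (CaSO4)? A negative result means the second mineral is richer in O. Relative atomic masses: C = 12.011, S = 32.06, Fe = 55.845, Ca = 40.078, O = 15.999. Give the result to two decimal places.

O in FeCO3: molar mass 115.853 g/mol; 3×15.999 = 47.997 g → 41.43 wt%.
O in CaSO4: molar mass 136.134 g/mol; 4×15.999 = 63.996 g → 47.01 wt%.
Difference = 41.43 − 47.01 = -5.58 percentage points.

-5.58 percentage points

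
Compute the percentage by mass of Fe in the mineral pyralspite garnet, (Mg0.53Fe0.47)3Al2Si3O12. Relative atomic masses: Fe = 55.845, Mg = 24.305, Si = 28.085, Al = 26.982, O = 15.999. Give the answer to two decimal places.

17.59 mass %

Molar mass of (Mg0.53Fe0.47)3Al2Si3O12: 1.59*24.305 + 1.41*55.845 + 2*26.982 + 3*28.085 + 12*15.999 = 447.593 g/mol.
Mass of Fe per formula unit: 1.41 × 55.845 = 78.741 g.
Weight fraction Fe = 78.741 / 447.593 = 0.1759.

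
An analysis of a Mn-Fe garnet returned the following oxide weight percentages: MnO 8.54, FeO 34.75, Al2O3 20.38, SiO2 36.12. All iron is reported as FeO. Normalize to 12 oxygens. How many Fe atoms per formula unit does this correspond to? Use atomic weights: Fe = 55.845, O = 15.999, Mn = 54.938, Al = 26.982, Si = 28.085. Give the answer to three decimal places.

8.54 wt% MnO ÷ 70.937 g/mol = 0.12039 mol, giving 0.12039 Mn and 0.12039 O.
34.75 wt% FeO ÷ 71.844 g/mol = 0.48369 mol, giving 0.48369 Fe and 0.48369 O.
20.38 wt% Al2O3 ÷ 101.961 g/mol = 0.19988 mol, giving 0.39976 Al and 0.59964 O.
36.12 wt% SiO2 ÷ 60.083 g/mol = 0.60117 mol, giving 0.60117 Si and 1.20234 O.
Oxygen sums to 2.40606; scaling by 12/2.40606 = 4.98741 puts the formula on 12 O.
Fe: 0.48369 × 4.98741 = 2.412 atoms per formula unit.

2.412 Fe apfu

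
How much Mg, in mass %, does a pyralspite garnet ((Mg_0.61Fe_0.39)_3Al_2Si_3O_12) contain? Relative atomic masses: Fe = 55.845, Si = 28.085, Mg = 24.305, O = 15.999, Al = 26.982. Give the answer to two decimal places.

Molar mass of (Mg_0.61Fe_0.39)_3Al_2Si_3O_12: 1.83×24.305 + 1.17×55.845 + 2×26.982 + 3×28.085 + 12×15.999 = 440.024 g/mol.
Mass of Mg per formula unit: 1.83 × 24.305 = 44.478 g.
Weight fraction Mg = 44.478 / 440.024 = 0.1011.

10.11 mass %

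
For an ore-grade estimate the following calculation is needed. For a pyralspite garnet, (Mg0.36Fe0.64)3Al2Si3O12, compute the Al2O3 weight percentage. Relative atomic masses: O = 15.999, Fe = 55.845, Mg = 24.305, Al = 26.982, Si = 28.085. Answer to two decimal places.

21.99 wt%

Molar mass of (Mg0.36Fe0.64)3Al2Si3O12 = 1.08*24.305 + 1.92*55.845 + 2*26.982 + 3*28.085 + 12*15.999 = 463.679 g/mol.
Each formula unit contains 2 Al, equivalent to 2/2 = 1.0000 mol Al2O3.
M(Al2O3) = 2×26.982 + 3×15.999 = 101.961 g/mol.
Mass of Al2O3 per formula unit = 1.0000 × 101.961 = 101.961 g.
Al2O3 wt% = 101.961 / 463.679 × 100 = 21.99%.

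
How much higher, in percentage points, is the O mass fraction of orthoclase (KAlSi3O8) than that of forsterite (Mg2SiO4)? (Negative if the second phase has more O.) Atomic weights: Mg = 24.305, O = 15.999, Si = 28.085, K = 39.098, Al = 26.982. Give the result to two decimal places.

O in KAlSi3O8: molar mass 278.327 g/mol; 8×15.999 = 127.992 g → 45.99 wt%.
O in Mg2SiO4: molar mass 140.691 g/mol; 4×15.999 = 63.996 g → 45.49 wt%.
Difference = 45.99 − 45.49 = 0.50 percentage points.

0.50 percentage points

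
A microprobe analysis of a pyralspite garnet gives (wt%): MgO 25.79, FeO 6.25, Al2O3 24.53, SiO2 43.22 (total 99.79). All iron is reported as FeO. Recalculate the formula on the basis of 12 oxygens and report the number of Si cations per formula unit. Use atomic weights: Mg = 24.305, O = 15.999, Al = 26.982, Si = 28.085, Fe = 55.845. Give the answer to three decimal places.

MgO: 25.79/40.304 = 0.63989 mol → 0.63989 mol Mg, 0.63989 mol O.
FeO: 6.25/71.844 = 0.08699 mol → 0.08699 mol Fe, 0.08699 mol O.
Al2O3: 24.53/101.961 = 0.24058 mol → 0.48116 mol Al, 0.72174 mol O.
SiO2: 43.22/60.083 = 0.71934 mol → 0.71934 mol Si, 1.43868 mol O.
Total oxygen = 2.88730 mol. Normalization factor = 12/2.88730 = 4.15613.
Si per 12 O = 0.71934 × 4.15613 = 2.990.

2.990 Si apfu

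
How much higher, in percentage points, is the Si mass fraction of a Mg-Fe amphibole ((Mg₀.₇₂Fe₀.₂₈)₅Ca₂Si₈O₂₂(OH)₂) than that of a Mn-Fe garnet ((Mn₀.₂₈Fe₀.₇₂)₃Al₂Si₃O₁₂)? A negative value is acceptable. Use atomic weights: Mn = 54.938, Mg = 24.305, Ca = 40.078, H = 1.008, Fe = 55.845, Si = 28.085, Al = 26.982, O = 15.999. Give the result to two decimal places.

First mineral: 224.680 g Si in 856.509 g formula = 26.23 wt% Si.
Second mineral: 84.255 g Si in 496.980 g formula = 16.95 wt% Si.
26.23% − 16.95% gives a difference of 9.28 percentage points.

9.28 percentage points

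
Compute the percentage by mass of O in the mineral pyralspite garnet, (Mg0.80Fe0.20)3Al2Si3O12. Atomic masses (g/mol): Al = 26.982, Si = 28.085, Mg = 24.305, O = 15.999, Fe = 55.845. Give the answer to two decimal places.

45.49 weight percent

Formula mass = 2.40×24.305 + 0.60×55.845 + 2×26.982 + 3×28.085 + 12×15.999 = 422.046 g/mol, of which 191.988 g is O.
So O makes up 191.988/422.046 = 0.4549 of the mass, i.e. 45.49%.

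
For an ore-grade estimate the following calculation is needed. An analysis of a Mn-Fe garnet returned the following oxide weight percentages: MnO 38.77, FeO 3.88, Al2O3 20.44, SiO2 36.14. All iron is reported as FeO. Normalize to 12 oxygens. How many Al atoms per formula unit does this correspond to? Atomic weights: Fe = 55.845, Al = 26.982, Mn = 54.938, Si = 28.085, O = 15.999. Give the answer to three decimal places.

38.77 wt% MnO ÷ 70.937 g/mol = 0.54654 mol, giving 0.54654 Mn and 0.54654 O.
3.88 wt% FeO ÷ 71.844 g/mol = 0.05401 mol, giving 0.05401 Fe and 0.05401 O.
20.44 wt% Al2O3 ÷ 101.961 g/mol = 0.20047 mol, giving 0.40094 Al and 0.60141 O.
36.14 wt% SiO2 ÷ 60.083 g/mol = 0.60150 mol, giving 0.60150 Si and 1.20300 O.
Oxygen sums to 2.40496; scaling by 12/2.40496 = 4.98969 puts the formula on 12 O.
Al: 0.40094 × 4.98969 = 2.001 atoms per formula unit.

2.001 Al apfu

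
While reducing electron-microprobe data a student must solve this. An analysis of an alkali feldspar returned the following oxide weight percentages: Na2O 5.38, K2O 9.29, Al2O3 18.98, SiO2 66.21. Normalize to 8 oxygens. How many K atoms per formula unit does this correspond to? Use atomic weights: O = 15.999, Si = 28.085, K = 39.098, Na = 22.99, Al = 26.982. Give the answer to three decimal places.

Na2O (M=61.979): mol = 0.08680; Na = 0.17360, O = 0.08680.
K2O (M=94.195): mol = 0.09863; K = 0.19726, O = 0.09863.
Al2O3 (M=101.961): mol = 0.18615; Al = 0.37230, O = 0.55845.
SiO2 (M=60.083): mol = 1.10198; Si = 1.10198, O = 2.20396.
ΣO = 2.94784; factor = 8/ΣO = 2.71385.
K apfu = 0.19726 × 2.71385 = 0.535.

0.535 K apfu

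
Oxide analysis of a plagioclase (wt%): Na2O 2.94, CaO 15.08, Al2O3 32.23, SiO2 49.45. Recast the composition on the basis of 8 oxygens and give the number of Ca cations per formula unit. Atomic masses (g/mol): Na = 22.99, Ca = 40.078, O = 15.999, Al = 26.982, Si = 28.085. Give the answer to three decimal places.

0.739 Ca apfu

Na2O: 2.94/61.979 = 0.04744 mol → 0.09488 mol Na, 0.04744 mol O.
CaO: 15.08/56.077 = 0.26892 mol → 0.26892 mol Ca, 0.26892 mol O.
Al2O3: 32.23/101.961 = 0.31610 mol → 0.63220 mol Al, 0.94830 mol O.
SiO2: 49.45/60.083 = 0.82303 mol → 0.82303 mol Si, 1.64606 mol O.
Total oxygen = 2.91072 mol. Normalization factor = 8/2.91072 = 2.74846.
Ca per 8 O = 0.26892 × 2.74846 = 0.739.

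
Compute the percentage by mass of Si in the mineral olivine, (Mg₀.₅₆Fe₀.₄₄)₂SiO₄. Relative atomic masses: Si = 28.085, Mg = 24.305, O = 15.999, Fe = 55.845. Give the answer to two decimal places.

Formula mass = 1.12×24.305 + 0.88×55.845 + 1×28.085 + 4×15.999 = 168.446 g/mol, of which 28.085 g is Si.
So Si makes up 28.085/168.446 = 0.1667 of the mass, i.e. 16.67%.

16.67 wt%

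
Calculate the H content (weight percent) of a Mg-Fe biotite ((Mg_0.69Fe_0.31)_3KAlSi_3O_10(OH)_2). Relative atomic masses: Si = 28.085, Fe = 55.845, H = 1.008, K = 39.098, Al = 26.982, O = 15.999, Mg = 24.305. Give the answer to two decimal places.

Formula mass = 2.07*24.305 + 0.93*55.845 + 1*39.098 + 1*26.982 + 3*28.085 + 12*15.999 + 2*1.008 = 446.586 g/mol, of which 2.016 g is H.
So H makes up 2.016/446.586 = 0.0045 of the mass, i.e. 0.45%.

0.45 weight percent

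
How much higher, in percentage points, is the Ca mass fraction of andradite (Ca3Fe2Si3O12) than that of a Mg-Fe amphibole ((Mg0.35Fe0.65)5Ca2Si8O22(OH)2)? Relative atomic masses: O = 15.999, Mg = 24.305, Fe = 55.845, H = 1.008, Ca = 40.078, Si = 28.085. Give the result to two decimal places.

14.90 percentage points

First mineral: 120.234 g Ca in 508.167 g formula = 23.66 wt% Ca.
Second mineral: 80.156 g Ca in 914.858 g formula = 8.76 wt% Ca.
23.66% − 8.76% gives a difference of 14.90 percentage points.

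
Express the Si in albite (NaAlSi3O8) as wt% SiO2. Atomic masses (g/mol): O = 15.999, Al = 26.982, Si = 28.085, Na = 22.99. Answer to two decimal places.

Formula mass = 262.219 g/mol.
3 Si → 3.0000 mol SiO2 per formula unit; M(SiO2) = 60.083, so SiO2 mass = 180.249 g.
180.249/262.219 × 100 = 68.74 wt%.

68.74 wt%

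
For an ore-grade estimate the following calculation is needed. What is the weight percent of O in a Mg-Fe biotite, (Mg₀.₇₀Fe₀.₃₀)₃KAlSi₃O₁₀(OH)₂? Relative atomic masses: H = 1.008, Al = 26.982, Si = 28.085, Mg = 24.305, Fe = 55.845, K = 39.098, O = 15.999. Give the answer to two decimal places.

43.08 mass %

Molar mass of (Mg₀.₇₀Fe₀.₃₀)₃KAlSi₃O₁₀(OH)₂: 2.10×24.305 + 0.90×55.845 + 1×39.098 + 1×26.982 + 3×28.085 + 12×15.999 + 2×1.008 = 445.640 g/mol.
Mass of O per formula unit: 12 × 15.999 = 191.988 g.
Weight fraction O = 191.988 / 445.640 = 0.4308.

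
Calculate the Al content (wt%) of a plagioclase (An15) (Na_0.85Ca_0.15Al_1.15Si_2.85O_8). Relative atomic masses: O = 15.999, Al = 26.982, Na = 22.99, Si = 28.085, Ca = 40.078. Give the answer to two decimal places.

Molar mass of Na_0.85Ca_0.15Al_1.15Si_2.85O_8: 0.85×22.99 + 0.15×40.078 + 1.15×26.982 + 2.85×28.085 + 8×15.999 = 264.617 g/mol.
Mass of Al per formula unit: 1.15 × 26.982 = 31.029 g.
Weight fraction Al = 31.029 / 264.617 = 0.1173.

11.73 wt%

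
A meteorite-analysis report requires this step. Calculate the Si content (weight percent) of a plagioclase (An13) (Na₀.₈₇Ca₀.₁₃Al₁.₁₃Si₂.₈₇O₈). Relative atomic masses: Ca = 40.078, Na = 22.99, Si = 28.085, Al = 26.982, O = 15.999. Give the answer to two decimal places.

M(Na₀.₈₇Ca₀.₁₃Al₁.₁₃Si₂.₈₇O₈) = 264.297 g/mol.
Si contributes 2.87 × 28.085 = 80.604 g per mole.
80.604/264.297 = 0.3050 → 30.50%.

30.50 weight percent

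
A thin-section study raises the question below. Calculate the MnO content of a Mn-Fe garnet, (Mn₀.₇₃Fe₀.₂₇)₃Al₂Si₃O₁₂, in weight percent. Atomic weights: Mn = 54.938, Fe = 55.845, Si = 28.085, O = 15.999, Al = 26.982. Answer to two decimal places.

31.34 wt%

Formula mass = 495.756 g/mol.
2.19 Mn → 2.1900 mol MnO per formula unit; M(MnO) = 70.937, so MnO mass = 155.352 g.
155.352/495.756 × 100 = 31.34 wt%.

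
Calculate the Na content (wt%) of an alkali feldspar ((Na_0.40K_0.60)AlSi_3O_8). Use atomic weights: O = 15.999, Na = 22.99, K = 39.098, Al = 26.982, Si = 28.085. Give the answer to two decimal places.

3.38 wt%

M((Na_0.40K_0.60)AlSi_3O_8) = 271.884 g/mol.
Na contributes 0.40 × 22.99 = 9.196 g per mole.
9.196/271.884 = 0.0338 → 3.38%.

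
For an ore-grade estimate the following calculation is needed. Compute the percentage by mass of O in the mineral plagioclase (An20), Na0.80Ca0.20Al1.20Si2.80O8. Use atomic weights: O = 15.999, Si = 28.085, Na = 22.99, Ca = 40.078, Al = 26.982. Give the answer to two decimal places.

48.22 wt%

Molar mass of Na0.80Ca0.20Al1.20Si2.80O8: 0.80*22.99 + 0.20*40.078 + 1.20*26.982 + 2.80*28.085 + 8*15.999 = 265.416 g/mol.
Mass of O per formula unit: 8 × 15.999 = 127.992 g.
Weight fraction O = 127.992 / 265.416 = 0.4822.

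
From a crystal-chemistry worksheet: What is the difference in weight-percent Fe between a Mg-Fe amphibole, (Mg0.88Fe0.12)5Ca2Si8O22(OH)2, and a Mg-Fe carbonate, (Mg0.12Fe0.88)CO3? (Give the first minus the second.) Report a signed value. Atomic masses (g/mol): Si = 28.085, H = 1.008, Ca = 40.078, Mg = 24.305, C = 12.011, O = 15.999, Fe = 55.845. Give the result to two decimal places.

M((Mg0.88Fe0.12)5Ca2Si8O22(OH)2) = 831.277 g/mol, so wt% Fe = 33.507/831.277 × 100 = 4.03%.
M((Mg0.12Fe0.88)CO3) = 112.068 g/mol, so wt% Fe = 49.144/112.068 × 100 = 43.85%.
4.03 − 43.85 = -39.82 pp.

-39.82 percentage points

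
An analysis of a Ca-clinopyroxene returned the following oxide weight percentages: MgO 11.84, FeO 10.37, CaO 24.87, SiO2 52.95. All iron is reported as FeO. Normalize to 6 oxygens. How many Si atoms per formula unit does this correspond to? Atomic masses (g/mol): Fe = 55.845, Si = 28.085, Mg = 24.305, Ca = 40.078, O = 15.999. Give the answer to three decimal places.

2.000 Si apfu

MgO: 11.84/40.304 = 0.29377 mol → 0.29377 mol Mg, 0.29377 mol O.
FeO: 10.37/71.844 = 0.14434 mol → 0.14434 mol Fe, 0.14434 mol O.
CaO: 24.87/56.077 = 0.44350 mol → 0.44350 mol Ca, 0.44350 mol O.
SiO2: 52.95/60.083 = 0.88128 mol → 0.88128 mol Si, 1.76256 mol O.
Total oxygen = 2.64417 mol. Normalization factor = 6/2.64417 = 2.26914.
Si per 6 O = 0.88128 × 2.26914 = 2.000.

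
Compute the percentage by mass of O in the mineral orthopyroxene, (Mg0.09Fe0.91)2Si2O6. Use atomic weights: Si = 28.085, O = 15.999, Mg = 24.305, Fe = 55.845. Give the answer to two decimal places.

M((Mg0.09Fe0.91)2Si2O6) = 258.177 g/mol.
O contributes 6 × 15.999 = 95.994 g per mole.
95.994/258.177 = 0.3718 → 37.18%.

37.18 wt%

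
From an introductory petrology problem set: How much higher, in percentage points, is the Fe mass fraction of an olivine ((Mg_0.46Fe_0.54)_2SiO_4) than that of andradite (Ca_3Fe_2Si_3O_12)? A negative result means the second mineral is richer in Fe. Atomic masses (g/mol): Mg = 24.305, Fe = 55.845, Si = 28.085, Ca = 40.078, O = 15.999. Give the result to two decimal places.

12.53 percentage points

M((Mg_0.46Fe_0.54)_2SiO_4) = 174.754 g/mol, so wt% Fe = 60.313/174.754 × 100 = 34.51%.
M(Ca_3Fe_2Si_3O_12) = 508.167 g/mol, so wt% Fe = 111.690/508.167 × 100 = 21.98%.
34.51 − 21.98 = 12.53 pp.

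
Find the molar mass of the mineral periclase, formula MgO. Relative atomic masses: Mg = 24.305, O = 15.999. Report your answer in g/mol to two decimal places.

M = 1(24.305) + 1(15.999)

40.30 g/mol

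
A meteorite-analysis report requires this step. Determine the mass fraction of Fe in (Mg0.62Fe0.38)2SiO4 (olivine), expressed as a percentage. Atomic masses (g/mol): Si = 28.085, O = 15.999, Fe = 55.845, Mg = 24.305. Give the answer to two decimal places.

25.78 weight percent

Molar mass of (Mg0.62Fe0.38)2SiO4: 1.24*24.305 + 0.76*55.845 + 1*28.085 + 4*15.999 = 164.661 g/mol.
Mass of Fe per formula unit: 0.76 × 55.845 = 42.442 g.
Weight fraction Fe = 42.442 / 164.661 = 0.2578.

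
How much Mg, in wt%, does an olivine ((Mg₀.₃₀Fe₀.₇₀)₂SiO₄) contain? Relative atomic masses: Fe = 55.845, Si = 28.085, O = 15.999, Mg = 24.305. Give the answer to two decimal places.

7.89 wt%

Molar mass of (Mg₀.₃₀Fe₀.₇₀)₂SiO₄: 0.60×24.305 + 1.40×55.845 + 1×28.085 + 4×15.999 = 184.847 g/mol.
Mass of Mg per formula unit: 0.60 × 24.305 = 14.583 g.
Weight fraction Mg = 14.583 / 184.847 = 0.0789.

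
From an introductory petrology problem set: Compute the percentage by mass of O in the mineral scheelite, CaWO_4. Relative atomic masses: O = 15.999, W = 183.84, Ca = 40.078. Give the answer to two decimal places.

22.23 wt%

Formula mass = 1×40.078 + 1×183.84 + 4×15.999 = 287.914 g/mol, of which 63.996 g is O.
So O makes up 63.996/287.914 = 0.2223 of the mass, i.e. 22.23%.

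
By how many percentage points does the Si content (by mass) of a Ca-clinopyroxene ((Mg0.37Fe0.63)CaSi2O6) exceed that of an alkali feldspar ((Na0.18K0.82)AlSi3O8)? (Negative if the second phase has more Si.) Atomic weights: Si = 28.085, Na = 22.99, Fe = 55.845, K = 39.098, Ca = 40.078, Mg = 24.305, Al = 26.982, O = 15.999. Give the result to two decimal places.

-6.83 percentage points

Si in (Mg0.37Fe0.63)CaSi2O6: molar mass 236.417 g/mol; 2×28.085 = 56.170 g → 23.76 wt%.
Si in (Na0.18K0.82)AlSi3O8: molar mass 275.428 g/mol; 3×28.085 = 84.255 g → 30.59 wt%.
Difference = 23.76 − 30.59 = -6.83 percentage points.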